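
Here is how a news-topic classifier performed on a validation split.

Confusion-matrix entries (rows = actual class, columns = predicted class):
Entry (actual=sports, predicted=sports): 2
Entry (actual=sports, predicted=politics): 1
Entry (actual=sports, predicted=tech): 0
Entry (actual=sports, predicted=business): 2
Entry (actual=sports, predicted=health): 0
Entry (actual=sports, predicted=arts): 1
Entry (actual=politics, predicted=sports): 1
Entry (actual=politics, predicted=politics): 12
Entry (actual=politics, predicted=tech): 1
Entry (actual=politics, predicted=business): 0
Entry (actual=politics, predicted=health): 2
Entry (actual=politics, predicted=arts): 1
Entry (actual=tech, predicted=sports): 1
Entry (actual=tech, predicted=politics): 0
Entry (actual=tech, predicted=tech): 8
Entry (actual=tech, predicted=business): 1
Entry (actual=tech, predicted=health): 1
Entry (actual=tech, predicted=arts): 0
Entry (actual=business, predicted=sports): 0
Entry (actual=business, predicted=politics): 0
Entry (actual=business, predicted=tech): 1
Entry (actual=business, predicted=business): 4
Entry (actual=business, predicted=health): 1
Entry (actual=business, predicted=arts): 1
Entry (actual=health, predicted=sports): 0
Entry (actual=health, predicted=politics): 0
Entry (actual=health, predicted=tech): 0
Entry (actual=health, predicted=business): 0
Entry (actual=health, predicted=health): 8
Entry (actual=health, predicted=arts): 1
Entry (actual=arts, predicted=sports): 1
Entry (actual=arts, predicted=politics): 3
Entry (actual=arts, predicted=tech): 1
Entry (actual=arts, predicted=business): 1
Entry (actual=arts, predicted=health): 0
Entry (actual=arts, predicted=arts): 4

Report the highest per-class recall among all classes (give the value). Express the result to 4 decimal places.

Per-class recall (TP/(TP+FN)):
  sports: TP=2, FN=1+0+2+0+1=4 → 2/6 = 0.33333
  politics: TP=12, FN=1+1+0+2+1=5 → 12/17 = 0.70588
  tech: TP=8, FN=1+0+1+1+0=3 → 8/11 = 0.72727
  business: TP=4, FN=0+0+1+1+1=3 → 4/7 = 0.57143
  health: TP=8, FN=0+0+0+0+1=1 → 8/9 = 0.88889
  arts: TP=4, FN=1+3+1+1+0=6 → 4/10 = 0.40000
Highest is class 'health' with recall = 0.8889.

0.8889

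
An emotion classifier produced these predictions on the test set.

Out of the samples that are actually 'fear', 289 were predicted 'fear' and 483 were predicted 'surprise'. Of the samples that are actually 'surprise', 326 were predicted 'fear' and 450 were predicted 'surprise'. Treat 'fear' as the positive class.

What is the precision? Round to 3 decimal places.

Precision = TP/(TP+FP) = 289/(289+326) = 289/615 = 0.470

0.470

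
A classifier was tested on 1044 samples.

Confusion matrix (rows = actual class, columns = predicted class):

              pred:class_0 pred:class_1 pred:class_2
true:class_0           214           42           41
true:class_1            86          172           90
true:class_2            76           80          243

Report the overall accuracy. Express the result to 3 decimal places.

Accuracy = trace / total = (214+172+243=629) / 1044 = 629/1044 = 0.602

0.602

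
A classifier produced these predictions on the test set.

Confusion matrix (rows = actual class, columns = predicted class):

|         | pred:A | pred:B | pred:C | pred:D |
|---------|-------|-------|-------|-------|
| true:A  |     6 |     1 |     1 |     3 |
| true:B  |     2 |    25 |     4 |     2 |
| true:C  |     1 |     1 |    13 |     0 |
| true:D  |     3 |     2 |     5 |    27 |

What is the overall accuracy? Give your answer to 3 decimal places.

0.740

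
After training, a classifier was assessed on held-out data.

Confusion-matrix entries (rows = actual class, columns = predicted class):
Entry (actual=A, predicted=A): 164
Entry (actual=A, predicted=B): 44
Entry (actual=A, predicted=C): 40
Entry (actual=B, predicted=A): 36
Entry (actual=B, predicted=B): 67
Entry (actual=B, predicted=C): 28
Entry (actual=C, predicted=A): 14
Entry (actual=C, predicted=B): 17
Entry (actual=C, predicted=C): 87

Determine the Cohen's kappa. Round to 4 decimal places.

Observed agreement pₒ = trace/N = 318/497 = 0.63984
Expected agreement pₑ = Σ (rowᵢ·colᵢ)/N² = (248·214 + 131·128 + 118·155)/497² = 0.35679
κ = (pₒ − pₑ)/(1 − pₑ) = (0.63984 − 0.35679)/(1 − 0.35679) = 0.4401

0.4401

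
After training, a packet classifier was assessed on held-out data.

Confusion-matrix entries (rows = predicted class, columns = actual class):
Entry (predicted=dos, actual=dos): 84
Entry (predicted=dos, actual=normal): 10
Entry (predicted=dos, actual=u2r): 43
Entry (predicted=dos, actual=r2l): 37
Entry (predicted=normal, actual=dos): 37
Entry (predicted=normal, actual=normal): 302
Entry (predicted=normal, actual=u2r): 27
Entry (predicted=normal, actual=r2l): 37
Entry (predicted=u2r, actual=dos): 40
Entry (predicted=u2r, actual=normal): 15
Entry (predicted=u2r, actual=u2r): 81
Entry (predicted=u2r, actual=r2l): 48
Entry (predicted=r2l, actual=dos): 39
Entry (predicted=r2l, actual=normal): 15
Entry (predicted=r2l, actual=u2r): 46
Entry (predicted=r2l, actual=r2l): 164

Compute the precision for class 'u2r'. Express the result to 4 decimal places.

Treat 'u2r' as positive and all other classes as negative.
precision = TP/(TP+FP).
u2r: TP=81, FP=40+15+48=103 → 81/184 = 0.44022

0.4402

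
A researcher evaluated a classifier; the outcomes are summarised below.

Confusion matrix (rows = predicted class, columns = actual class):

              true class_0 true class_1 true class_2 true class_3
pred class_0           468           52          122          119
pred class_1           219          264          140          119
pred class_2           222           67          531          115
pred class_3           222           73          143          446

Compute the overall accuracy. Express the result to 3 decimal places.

Accuracy = trace / total = (468+264+531+446=1709) / 3322 = 1709/3322 = 0.514

0.514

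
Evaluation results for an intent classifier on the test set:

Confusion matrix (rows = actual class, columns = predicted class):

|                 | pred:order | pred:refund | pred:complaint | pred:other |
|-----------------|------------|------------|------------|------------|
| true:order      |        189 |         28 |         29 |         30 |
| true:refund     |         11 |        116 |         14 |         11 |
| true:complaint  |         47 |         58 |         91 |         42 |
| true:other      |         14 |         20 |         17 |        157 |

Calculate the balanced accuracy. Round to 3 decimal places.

Balanced accuracy = mean of per-class recall.
  order: recall = 189/276 = 0.6848
  refund: recall = 116/152 = 0.7632
  complaint: recall = 91/238 = 0.3824
  other: recall = 157/208 = 0.7548
Mean = (0.6848 + 0.7632 + 0.3824 + 0.7548) / 4 = 0.646

0.646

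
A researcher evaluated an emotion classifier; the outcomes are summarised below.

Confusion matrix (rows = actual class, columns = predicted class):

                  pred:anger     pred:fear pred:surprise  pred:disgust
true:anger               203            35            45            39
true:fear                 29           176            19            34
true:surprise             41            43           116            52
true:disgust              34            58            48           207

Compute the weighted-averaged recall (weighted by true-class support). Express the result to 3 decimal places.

0.595

Per-class recall (TP/(TP+FN)):
  anger: TP=203, FN=35+45+39=119 → 203/322 = 0.6304
  fear: TP=176, FN=29+19+34=82 → 176/258 = 0.6822
  surprise: TP=116, FN=41+43+52=136 → 116/252 = 0.4603
  disgust: TP=207, FN=34+58+48=140 → 207/347 = 0.5965
Weighted-recall = Σ (supportᵢ/N)·recallᵢ with N=1179: (322/1179)·0.6304 + (258/1179)·0.6822 + (252/1179)·0.4603 + (347/1179)·0.5965 = 0.595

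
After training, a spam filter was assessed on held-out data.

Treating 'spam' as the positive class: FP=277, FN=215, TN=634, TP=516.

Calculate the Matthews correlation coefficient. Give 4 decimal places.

0.3996

MCC = (TP·TN − FP·FN) / √((TP+FP)(TP+FN)(TN+FP)(TN+FN))
Numerator = 516·634 − 277·215 = 267589
Denominator = √(793·731·911·849) = √448349439837 = 669589.0082
MCC = 267589 / 669589.0082 = 0.3996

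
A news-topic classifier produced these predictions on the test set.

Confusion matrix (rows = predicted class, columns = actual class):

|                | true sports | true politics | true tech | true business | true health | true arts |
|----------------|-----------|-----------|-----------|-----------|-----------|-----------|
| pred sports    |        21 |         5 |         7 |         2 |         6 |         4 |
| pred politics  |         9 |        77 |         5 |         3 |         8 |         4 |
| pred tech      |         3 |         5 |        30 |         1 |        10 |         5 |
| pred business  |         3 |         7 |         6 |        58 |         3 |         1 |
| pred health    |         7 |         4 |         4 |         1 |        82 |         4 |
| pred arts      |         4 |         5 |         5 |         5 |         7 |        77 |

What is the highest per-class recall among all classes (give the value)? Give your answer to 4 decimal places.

0.8286

Per-class recall (TP/(TP+FN)):
  sports: TP=21, FN=9+3+3+7+4=26 → 21/47 = 0.44681
  politics: TP=77, FN=5+5+7+4+5=26 → 77/103 = 0.74757
  tech: TP=30, FN=7+5+6+4+5=27 → 30/57 = 0.52632
  business: TP=58, FN=2+3+1+1+5=12 → 58/70 = 0.82857
  health: TP=82, FN=6+8+10+3+7=34 → 82/116 = 0.70690
  arts: TP=77, FN=4+4+5+1+4=18 → 77/95 = 0.81053
Highest is class 'business' with recall = 0.8286.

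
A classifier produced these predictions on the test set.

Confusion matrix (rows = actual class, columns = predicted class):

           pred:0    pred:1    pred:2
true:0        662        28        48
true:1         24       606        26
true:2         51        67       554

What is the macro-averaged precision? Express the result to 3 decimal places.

Per-class precision (TP/(TP+FP)):
  0: TP=662, FP=24+51=75 → 662/737 = 0.8982
  1: TP=606, FP=28+67=95 → 606/701 = 0.8645
  2: TP=554, FP=48+26=74 → 554/628 = 0.8822
Macro-precision = mean = (0.8982 + 0.8645 + 0.8822) / 3 = 0.882

0.882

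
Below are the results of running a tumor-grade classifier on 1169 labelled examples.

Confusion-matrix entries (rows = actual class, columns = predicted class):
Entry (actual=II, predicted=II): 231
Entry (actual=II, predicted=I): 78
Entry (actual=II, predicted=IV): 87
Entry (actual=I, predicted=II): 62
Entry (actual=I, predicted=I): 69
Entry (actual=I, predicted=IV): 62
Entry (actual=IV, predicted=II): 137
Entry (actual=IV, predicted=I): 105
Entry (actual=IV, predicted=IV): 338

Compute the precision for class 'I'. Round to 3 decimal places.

Take TP from the diagonal, FP from the rest of the 'I' prediction marginal, FN from the rest of the 'I' actual marginal.
precision = TP/(TP+FP).
I: TP=69, FP=78+105=183 → 69/252 = 0.2738

0.274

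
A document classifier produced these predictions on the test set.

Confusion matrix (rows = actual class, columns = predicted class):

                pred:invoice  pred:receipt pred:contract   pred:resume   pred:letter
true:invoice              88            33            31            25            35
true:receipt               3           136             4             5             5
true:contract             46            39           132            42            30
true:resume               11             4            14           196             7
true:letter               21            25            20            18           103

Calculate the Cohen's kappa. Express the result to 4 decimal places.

Observed agreement pₒ = trace/N = 655/1073 = 0.61044
Expected agreement pₑ = Σ (rowᵢ·colᵢ)/N² = (212·169 + 153·237 + 289·201 + 232·286 + 187·180)/1073² = 0.19993
κ = (pₒ − pₑ)/(1 − pₑ) = (0.61044 − 0.19993)/(1 − 0.19993) = 0.5131

0.5131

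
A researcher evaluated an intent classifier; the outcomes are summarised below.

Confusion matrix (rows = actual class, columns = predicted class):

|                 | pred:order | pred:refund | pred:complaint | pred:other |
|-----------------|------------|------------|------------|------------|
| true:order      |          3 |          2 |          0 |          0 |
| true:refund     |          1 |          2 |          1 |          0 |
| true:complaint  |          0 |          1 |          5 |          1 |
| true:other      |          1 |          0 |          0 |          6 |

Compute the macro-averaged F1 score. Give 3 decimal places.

0.668

Per-class F1 score (2·TP/(2·TP+FP+FN)):
  order: TP=3, FP=1+0+1=2, FN=2+0+0=2 → 6/10 = 0.6000
  refund: TP=2, FP=2+1+0=3, FN=1+1+0=2 → 4/9 = 0.4444
  complaint: TP=5, FP=0+1+0=1, FN=0+1+1=2 → 10/13 = 0.7692
  other: TP=6, FP=0+0+1=1, FN=1+0+0=1 → 12/14 = 0.8571
Macro-F1 score = mean = (0.6000 + 0.4444 + 0.7692 + 0.8571) / 4 = 0.668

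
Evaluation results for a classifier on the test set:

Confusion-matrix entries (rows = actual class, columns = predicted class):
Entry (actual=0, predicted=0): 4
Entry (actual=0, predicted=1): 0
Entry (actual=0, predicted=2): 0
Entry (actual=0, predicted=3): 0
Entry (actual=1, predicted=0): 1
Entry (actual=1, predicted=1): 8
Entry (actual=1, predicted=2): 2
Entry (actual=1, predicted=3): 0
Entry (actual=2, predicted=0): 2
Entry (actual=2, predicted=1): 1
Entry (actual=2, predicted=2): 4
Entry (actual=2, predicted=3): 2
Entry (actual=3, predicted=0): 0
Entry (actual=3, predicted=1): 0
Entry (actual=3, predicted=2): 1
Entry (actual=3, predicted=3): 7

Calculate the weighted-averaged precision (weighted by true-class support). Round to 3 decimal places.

0.732

Per-class precision (TP/(TP+FP)):
  0: TP=4, FP=1+2+0=3 → 4/7 = 0.5714
  1: TP=8, FP=0+1+0=1 → 8/9 = 0.8889
  2: TP=4, FP=0+2+1=3 → 4/7 = 0.5714
  3: TP=7, FP=0+0+2=2 → 7/9 = 0.7778
Weighted-precision = Σ (supportᵢ/N)·precisionᵢ with N=32: (4/32)·0.5714 + (11/32)·0.8889 + (9/32)·0.5714 + (8/32)·0.7778 = 0.732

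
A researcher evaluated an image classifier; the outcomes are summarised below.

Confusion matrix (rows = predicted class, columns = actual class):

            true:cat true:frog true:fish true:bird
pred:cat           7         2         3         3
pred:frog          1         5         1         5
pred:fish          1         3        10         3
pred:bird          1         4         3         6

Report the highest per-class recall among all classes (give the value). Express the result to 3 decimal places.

0.700

Per-class recall (TP/(TP+FN)):
  cat: TP=7, FN=1+1+1=3 → 7/10 = 0.7000
  frog: TP=5, FN=2+3+4=9 → 5/14 = 0.3571
  fish: TP=10, FN=3+1+3=7 → 10/17 = 0.5882
  bird: TP=6, FN=3+5+3=11 → 6/17 = 0.3529
Highest is class 'cat' with recall = 0.700.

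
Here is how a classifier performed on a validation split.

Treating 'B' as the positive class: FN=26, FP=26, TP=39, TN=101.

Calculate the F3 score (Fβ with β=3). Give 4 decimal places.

0.6000

Fβ = (1+β²)·TP / ((1+β²)·TP + β²·FN + FP), with β²=9
= 10·39 / (10·39 + 9·26 + 26) = 0.6000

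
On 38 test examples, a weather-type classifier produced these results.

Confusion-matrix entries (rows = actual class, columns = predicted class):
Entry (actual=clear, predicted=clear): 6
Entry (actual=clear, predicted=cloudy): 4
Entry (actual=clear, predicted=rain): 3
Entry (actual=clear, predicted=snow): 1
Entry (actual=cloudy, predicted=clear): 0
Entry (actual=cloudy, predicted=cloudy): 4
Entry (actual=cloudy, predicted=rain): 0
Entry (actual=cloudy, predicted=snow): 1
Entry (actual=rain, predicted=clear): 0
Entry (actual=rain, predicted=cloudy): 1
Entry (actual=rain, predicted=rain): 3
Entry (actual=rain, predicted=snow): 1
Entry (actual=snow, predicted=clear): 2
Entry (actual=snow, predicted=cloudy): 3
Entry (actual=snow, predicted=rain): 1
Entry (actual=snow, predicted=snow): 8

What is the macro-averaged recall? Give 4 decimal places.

Per-class recall (TP/(TP+FN)):
  clear: TP=6, FN=4+3+1=8 → 6/14 = 0.42857
  cloudy: TP=4, FN=0+0+1=1 → 4/5 = 0.80000
  rain: TP=3, FN=0+1+1=2 → 3/5 = 0.60000
  snow: TP=8, FN=2+3+1=6 → 8/14 = 0.57143
Macro-recall = mean = (0.42857 + 0.80000 + 0.60000 + 0.57143) / 4 = 0.6000

0.6000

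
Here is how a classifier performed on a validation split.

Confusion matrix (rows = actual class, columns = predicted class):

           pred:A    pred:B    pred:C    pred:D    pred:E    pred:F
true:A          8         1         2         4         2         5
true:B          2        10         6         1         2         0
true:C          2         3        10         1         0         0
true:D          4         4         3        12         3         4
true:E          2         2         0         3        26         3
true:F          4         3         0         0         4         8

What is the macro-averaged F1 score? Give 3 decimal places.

Per-class F1 score (2·TP/(2·TP+FP+FN)):
  A: TP=8, FP=2+2+4+2+4=14, FN=1+2+4+2+5=14 → 16/44 = 0.3636
  B: TP=10, FP=1+3+4+2+3=13, FN=2+6+1+2+0=11 → 20/44 = 0.4545
  C: TP=10, FP=2+6+3+0+0=11, FN=2+3+1+0+0=6 → 20/37 = 0.5405
  D: TP=12, FP=4+1+1+3+0=9, FN=4+4+3+3+4=18 → 24/51 = 0.4706
  E: TP=26, FP=2+2+0+3+4=11, FN=2+2+0+3+3=10 → 52/73 = 0.7123
  F: TP=8, FP=5+0+0+4+3=12, FN=4+3+0+0+4=11 → 16/39 = 0.4103
Macro-F1 score = mean = (0.3636 + 0.4545 + 0.5405 + 0.4706 + 0.7123 + 0.4103) / 6 = 0.492

0.492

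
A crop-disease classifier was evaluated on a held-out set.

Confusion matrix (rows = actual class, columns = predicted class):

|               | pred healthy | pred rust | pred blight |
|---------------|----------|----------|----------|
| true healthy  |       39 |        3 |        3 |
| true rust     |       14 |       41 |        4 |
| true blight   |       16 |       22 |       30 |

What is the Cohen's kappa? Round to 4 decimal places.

Observed agreement pₒ = trace/N = 110/172 = 0.63953
Expected agreement pₑ = Σ (rowᵢ·colᵢ)/N² = (45·69 + 59·66 + 68·37)/172² = 0.32163
κ = (pₒ − pₑ)/(1 − pₑ) = (0.63953 − 0.32163)/(1 − 0.32163) = 0.4686

0.4686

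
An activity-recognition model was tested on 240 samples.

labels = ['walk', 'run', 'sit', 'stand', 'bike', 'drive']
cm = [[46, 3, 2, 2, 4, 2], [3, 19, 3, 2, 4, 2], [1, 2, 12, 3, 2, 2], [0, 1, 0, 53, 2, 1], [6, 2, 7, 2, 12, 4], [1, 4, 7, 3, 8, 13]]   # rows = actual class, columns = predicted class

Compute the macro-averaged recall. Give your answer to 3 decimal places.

Per-class recall (TP/(TP+FN)):
  walk: TP=46, FN=3+2+2+4+2=13 → 46/59 = 0.7797
  run: TP=19, FN=3+3+2+4+2=14 → 19/33 = 0.5758
  sit: TP=12, FN=1+2+3+2+2=10 → 12/22 = 0.5455
  stand: TP=53, FN=0+1+0+2+1=4 → 53/57 = 0.9298
  bike: TP=12, FN=6+2+7+2+4=21 → 12/33 = 0.3636
  drive: TP=13, FN=1+4+7+3+8=23 → 13/36 = 0.3611
Macro-recall = mean = (0.7797 + 0.5758 + 0.5455 + 0.9298 + 0.3636 + 0.3611) / 6 = 0.593

0.593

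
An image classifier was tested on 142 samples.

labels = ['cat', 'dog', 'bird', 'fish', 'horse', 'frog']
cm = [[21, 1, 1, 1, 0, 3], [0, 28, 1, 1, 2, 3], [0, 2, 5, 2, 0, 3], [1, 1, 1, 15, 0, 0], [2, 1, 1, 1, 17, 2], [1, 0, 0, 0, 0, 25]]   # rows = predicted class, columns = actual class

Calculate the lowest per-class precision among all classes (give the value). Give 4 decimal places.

0.4167

Per-class precision (TP/(TP+FP)):
  cat: TP=21, FP=1+1+1+0+3=6 → 21/27 = 0.77778
  dog: TP=28, FP=0+1+1+2+3=7 → 28/35 = 0.80000
  bird: TP=5, FP=0+2+2+0+3=7 → 5/12 = 0.41667
  fish: TP=15, FP=1+1+1+0+0=3 → 15/18 = 0.83333
  horse: TP=17, FP=2+1+1+1+2=7 → 17/24 = 0.70833
  frog: TP=25, FP=1+0+0+0+0=1 → 25/26 = 0.96154
Lowest is class 'bird' with precision = 0.4167.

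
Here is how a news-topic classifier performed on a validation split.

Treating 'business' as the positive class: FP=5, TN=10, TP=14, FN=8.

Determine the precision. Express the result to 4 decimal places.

0.7368

Precision = TP/(TP+FP) = 14/(14+5) = 14/19 = 0.7368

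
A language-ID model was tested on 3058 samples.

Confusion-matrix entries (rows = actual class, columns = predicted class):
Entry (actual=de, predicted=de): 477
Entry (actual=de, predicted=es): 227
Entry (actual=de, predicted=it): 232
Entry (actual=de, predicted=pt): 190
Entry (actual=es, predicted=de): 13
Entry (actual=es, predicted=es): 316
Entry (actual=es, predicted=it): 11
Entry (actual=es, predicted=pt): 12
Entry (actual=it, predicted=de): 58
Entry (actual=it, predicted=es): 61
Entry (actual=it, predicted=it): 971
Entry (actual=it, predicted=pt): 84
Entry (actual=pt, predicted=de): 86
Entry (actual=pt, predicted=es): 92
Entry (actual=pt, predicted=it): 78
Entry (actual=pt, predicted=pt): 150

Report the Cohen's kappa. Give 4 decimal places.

0.4778

Observed agreement pₒ = trace/N = 1914/3058 = 0.62590
Expected agreement pₑ = Σ (rowᵢ·colᵢ)/N² = (1126·634 + 352·696 + 1174·1292 + 406·436)/3058² = 0.28367
κ = (pₒ − pₑ)/(1 − pₑ) = (0.62590 − 0.28367)/(1 − 0.28367) = 0.4778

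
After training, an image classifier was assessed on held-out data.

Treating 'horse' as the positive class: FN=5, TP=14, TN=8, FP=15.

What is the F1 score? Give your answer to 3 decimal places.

Precision = TP/(TP+FP) = 14/29 = 0.4828
Recall = TP/(TP+FN) = 14/19 = 0.7368
F1 = 2·TP/(2·TP+FP+FN) = 28/48 = 0.583

0.583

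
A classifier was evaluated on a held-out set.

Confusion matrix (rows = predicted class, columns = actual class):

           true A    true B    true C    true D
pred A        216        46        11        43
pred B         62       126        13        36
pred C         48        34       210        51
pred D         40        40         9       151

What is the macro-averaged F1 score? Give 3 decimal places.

0.613

Per-class F1 score (2·TP/(2·TP+FP+FN)):
  A: TP=216, FP=46+11+43=100, FN=62+48+40=150 → 432/682 = 0.6334
  B: TP=126, FP=62+13+36=111, FN=46+34+40=120 → 252/483 = 0.5217
  C: TP=210, FP=48+34+51=133, FN=11+13+9=33 → 420/586 = 0.7167
  D: TP=151, FP=40+40+9=89, FN=43+36+51=130 → 302/521 = 0.5797
Macro-F1 score = mean = (0.6334 + 0.5217 + 0.7167 + 0.5797) / 4 = 0.613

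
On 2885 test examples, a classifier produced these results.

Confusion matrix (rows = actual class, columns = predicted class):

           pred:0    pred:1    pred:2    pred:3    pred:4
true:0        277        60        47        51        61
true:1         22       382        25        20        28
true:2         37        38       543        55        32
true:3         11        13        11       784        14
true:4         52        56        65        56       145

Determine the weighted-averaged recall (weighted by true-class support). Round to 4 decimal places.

0.7386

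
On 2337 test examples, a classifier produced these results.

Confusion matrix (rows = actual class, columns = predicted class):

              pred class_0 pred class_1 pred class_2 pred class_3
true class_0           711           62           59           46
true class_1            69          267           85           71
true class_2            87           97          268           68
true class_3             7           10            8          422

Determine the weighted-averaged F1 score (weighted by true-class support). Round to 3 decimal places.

0.706

Per-class F1 score (2·TP/(2·TP+FP+FN)):
  class_0: TP=711, FP=69+87+7=163, FN=62+59+46=167 → 1422/1752 = 0.8116
  class_1: TP=267, FP=62+97+10=169, FN=69+85+71=225 → 534/928 = 0.5754
  class_2: TP=268, FP=59+85+8=152, FN=87+97+68=252 → 536/940 = 0.5702
  class_3: TP=422, FP=46+71+68=185, FN=7+10+8=25 → 844/1054 = 0.8008
Weighted-F1 score = Σ (supportᵢ/N)·F1 scoreᵢ with N=2337: (878/2337)·0.8116 + (492/2337)·0.5754 + (520/2337)·0.5702 + (447/2337)·0.8008 = 0.706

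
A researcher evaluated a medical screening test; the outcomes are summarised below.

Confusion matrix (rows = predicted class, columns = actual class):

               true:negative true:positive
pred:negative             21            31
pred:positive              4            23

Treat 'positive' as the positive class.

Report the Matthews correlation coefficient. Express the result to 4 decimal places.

0.2608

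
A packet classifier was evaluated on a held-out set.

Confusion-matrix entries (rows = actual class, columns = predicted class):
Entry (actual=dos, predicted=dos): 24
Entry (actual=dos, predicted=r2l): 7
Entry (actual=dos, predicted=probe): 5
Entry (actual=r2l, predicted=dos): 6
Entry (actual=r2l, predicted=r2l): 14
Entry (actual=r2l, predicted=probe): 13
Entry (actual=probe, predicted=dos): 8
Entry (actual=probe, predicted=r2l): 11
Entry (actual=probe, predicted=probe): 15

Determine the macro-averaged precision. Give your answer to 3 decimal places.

Per-class precision (TP/(TP+FP)):
  dos: TP=24, FP=6+8=14 → 24/38 = 0.6316
  r2l: TP=14, FP=7+11=18 → 14/32 = 0.4375
  probe: TP=15, FP=5+13=18 → 15/33 = 0.4545
Macro-precision = mean = (0.6316 + 0.4375 + 0.4545) / 3 = 0.508

0.508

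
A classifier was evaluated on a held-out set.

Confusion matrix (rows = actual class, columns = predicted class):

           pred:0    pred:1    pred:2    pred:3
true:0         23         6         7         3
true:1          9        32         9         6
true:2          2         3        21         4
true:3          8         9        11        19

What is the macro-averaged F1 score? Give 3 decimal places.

Per-class F1 score (2·TP/(2·TP+FP+FN)):
  0: TP=23, FP=9+2+8=19, FN=6+7+3=16 → 46/81 = 0.5679
  1: TP=32, FP=6+3+9=18, FN=9+9+6=24 → 64/106 = 0.6038
  2: TP=21, FP=7+9+11=27, FN=2+3+4=9 → 42/78 = 0.5385
  3: TP=19, FP=3+6+4=13, FN=8+9+11=28 → 38/79 = 0.4810
Macro-F1 score = mean = (0.5679 + 0.6038 + 0.5385 + 0.4810) / 4 = 0.548

0.548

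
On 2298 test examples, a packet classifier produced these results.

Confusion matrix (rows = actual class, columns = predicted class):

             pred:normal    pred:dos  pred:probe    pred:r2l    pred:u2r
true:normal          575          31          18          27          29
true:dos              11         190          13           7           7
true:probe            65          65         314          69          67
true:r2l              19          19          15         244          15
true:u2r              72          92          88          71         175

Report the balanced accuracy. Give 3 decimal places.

0.671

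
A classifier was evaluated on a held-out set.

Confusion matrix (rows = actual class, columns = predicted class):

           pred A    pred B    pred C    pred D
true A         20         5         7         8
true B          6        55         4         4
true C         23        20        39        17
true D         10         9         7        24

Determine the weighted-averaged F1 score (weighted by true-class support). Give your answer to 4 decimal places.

0.5310

Per-class F1 score (2·TP/(2·TP+FP+FN)):
  A: TP=20, FP=6+23+10=39, FN=5+7+8=20 → 40/99 = 0.40404
  B: TP=55, FP=5+20+9=34, FN=6+4+4=14 → 110/158 = 0.69620
  C: TP=39, FP=7+4+7=18, FN=23+20+17=60 → 78/156 = 0.50000
  D: TP=24, FP=8+4+17=29, FN=10+9+7=26 → 48/103 = 0.46602
Weighted-F1 score = Σ (supportᵢ/N)·F1 scoreᵢ with N=258: (40/258)·0.40404 + (69/258)·0.69620 + (99/258)·0.50000 + (50/258)·0.46602 = 0.5310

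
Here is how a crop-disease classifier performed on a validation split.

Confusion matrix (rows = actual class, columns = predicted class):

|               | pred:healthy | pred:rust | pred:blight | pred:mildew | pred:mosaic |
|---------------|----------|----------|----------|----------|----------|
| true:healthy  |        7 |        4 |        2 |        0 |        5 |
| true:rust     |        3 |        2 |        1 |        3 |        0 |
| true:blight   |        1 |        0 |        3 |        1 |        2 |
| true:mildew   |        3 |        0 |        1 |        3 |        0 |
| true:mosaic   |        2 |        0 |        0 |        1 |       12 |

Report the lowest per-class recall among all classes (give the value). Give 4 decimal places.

Per-class recall (TP/(TP+FN)):
  healthy: TP=7, FN=4+2+0+5=11 → 7/18 = 0.38889
  rust: TP=2, FN=3+1+3+0=7 → 2/9 = 0.22222
  blight: TP=3, FN=1+0+1+2=4 → 3/7 = 0.42857
  mildew: TP=3, FN=3+0+1+0=4 → 3/7 = 0.42857
  mosaic: TP=12, FN=2+0+0+1=3 → 12/15 = 0.80000
Lowest is class 'rust' with recall = 0.2222.

0.2222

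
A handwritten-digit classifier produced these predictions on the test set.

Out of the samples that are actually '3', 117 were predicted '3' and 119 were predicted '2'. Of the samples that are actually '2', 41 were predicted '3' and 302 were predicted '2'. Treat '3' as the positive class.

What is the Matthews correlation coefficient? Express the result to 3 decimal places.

0.415

MCC = (TP·TN − FP·FN) / √((TP+FP)(TP+FN)(TN+FP)(TN+FN))
Numerator = 117·302 − 41·119 = 30455
Denominator = √(158·236·343·421) = √5384499064 = 73379.1460
MCC = 30455 / 73379.1460 = 0.415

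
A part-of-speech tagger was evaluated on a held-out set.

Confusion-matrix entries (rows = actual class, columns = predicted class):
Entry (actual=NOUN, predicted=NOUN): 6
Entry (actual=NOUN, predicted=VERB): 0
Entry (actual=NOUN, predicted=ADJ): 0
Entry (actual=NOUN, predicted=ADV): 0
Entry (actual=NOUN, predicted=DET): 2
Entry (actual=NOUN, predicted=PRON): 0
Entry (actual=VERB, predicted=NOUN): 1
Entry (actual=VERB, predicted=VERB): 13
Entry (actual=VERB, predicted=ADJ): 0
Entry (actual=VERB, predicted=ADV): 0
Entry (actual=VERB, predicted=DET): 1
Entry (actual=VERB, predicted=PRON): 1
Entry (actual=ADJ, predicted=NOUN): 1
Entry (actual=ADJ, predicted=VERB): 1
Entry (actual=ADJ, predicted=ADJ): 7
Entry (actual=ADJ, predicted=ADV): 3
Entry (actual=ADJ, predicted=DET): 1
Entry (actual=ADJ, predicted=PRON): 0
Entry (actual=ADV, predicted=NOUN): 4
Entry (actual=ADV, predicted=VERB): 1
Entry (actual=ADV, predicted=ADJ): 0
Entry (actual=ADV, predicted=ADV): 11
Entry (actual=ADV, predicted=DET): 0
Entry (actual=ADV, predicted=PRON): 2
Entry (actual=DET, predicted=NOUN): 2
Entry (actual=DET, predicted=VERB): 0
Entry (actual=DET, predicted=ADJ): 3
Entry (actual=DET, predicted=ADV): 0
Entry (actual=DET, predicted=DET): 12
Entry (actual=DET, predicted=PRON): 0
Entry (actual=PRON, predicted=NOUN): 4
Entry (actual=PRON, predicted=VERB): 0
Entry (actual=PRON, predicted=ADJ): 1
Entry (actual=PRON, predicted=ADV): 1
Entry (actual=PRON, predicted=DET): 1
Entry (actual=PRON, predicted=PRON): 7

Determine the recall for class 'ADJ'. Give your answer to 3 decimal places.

Take TP from the diagonal, FP from the rest of the 'ADJ' prediction marginal, FN from the rest of the 'ADJ' actual marginal.
recall = TP/(TP+FN).
ADJ: TP=7, FN=1+1+3+1+0=6 → 7/13 = 0.5385

0.538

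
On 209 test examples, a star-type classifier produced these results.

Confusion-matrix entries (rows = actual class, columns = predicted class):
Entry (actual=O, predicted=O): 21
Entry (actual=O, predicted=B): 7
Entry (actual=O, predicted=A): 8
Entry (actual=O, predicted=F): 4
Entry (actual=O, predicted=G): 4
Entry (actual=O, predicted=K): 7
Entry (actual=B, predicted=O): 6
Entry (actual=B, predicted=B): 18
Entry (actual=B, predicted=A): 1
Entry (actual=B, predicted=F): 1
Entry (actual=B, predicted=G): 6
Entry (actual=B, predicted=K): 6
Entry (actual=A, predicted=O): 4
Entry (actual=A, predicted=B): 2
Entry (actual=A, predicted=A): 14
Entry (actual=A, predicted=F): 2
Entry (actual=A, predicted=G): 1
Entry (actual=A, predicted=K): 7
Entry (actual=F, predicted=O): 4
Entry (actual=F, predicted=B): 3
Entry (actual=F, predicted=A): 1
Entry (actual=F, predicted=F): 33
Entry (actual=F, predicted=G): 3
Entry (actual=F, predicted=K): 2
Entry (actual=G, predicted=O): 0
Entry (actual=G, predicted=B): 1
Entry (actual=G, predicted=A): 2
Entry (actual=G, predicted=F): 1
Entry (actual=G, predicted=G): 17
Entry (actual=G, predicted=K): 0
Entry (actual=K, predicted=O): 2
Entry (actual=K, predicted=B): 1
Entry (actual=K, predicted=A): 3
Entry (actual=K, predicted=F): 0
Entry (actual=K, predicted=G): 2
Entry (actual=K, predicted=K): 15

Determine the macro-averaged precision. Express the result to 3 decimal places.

0.556

Per-class precision (TP/(TP+FP)):
  O: TP=21, FP=6+4+4+0+2=16 → 21/37 = 0.5676
  B: TP=18, FP=7+2+3+1+1=14 → 18/32 = 0.5625
  A: TP=14, FP=8+1+1+2+3=15 → 14/29 = 0.4828
  F: TP=33, FP=4+1+2+1+0=8 → 33/41 = 0.8049
  G: TP=17, FP=4+6+1+3+2=16 → 17/33 = 0.5152
  K: TP=15, FP=7+6+7+2+0=22 → 15/37 = 0.4054
Macro-precision = mean = (0.5676 + 0.5625 + 0.4828 + 0.8049 + 0.5152 + 0.4054) / 6 = 0.556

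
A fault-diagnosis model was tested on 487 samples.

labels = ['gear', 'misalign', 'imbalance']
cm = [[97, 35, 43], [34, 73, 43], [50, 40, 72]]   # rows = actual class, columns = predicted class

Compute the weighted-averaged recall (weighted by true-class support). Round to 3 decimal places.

Per-class recall (TP/(TP+FN)):
  gear: TP=97, FN=35+43=78 → 97/175 = 0.5543
  misalign: TP=73, FN=34+43=77 → 73/150 = 0.4867
  imbalance: TP=72, FN=50+40=90 → 72/162 = 0.4444
Weighted-recall = Σ (supportᵢ/N)·recallᵢ with N=487: (175/487)·0.5543 + (150/487)·0.4867 + (162/487)·0.4444 = 0.497

0.497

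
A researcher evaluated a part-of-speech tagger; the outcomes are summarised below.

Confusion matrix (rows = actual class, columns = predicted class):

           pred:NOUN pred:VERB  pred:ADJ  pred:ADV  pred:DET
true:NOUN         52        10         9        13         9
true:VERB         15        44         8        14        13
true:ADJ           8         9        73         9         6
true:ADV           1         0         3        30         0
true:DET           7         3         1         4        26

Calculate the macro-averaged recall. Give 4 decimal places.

Per-class recall (TP/(TP+FN)):
  NOUN: TP=52, FN=10+9+13+9=41 → 52/93 = 0.55914
  VERB: TP=44, FN=15+8+14+13=50 → 44/94 = 0.46809
  ADJ: TP=73, FN=8+9+9+6=32 → 73/105 = 0.69524
  ADV: TP=30, FN=1+0+3+0=4 → 30/34 = 0.88235
  DET: TP=26, FN=7+3+1+4=15 → 26/41 = 0.63415
Macro-recall = mean = (0.55914 + 0.46809 + 0.69524 + 0.88235 + 0.63415) / 5 = 0.6478

0.6478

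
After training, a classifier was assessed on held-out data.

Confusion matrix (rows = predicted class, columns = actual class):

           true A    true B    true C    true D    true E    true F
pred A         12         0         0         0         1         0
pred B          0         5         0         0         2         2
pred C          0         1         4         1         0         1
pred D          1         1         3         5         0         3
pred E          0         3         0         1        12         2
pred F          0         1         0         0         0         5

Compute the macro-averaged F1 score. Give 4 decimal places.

0.6247

Per-class F1 score (2·TP/(2·TP+FP+FN)):
  A: TP=12, FP=0+0+0+1+0=1, FN=0+0+1+0+0=1 → 24/26 = 0.92308
  B: TP=5, FP=0+0+0+2+2=4, FN=0+1+1+3+1=6 → 10/20 = 0.50000
  C: TP=4, FP=0+1+1+0+1=3, FN=0+0+3+0+0=3 → 8/14 = 0.57143
  D: TP=5, FP=1+1+3+0+3=8, FN=0+0+1+1+0=2 → 10/20 = 0.50000
  E: TP=12, FP=0+3+0+1+2=6, FN=1+2+0+0+0=3 → 24/33 = 0.72727
  F: TP=5, FP=0+1+0+0+0=1, FN=0+2+1+3+2=8 → 10/19 = 0.52632
Macro-F1 score = mean = (0.92308 + 0.50000 + 0.57143 + 0.50000 + 0.72727 + 0.52632) / 6 = 0.6247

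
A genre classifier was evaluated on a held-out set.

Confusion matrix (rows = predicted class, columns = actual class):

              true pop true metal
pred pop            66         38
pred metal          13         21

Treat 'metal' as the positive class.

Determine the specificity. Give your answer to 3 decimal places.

Specificity = TN/(TN+FP) = 66/(66+13) = 0.835

0.835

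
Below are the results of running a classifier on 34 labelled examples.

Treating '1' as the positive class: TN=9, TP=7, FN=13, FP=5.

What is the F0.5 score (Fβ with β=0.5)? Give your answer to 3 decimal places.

Fβ = (1+β²)·TP / ((1+β²)·TP + β²·FN + FP), with β²=1/4
= 1.25·7 / (1.25·7 + 0.25·13 + 5) = 0.515

0.515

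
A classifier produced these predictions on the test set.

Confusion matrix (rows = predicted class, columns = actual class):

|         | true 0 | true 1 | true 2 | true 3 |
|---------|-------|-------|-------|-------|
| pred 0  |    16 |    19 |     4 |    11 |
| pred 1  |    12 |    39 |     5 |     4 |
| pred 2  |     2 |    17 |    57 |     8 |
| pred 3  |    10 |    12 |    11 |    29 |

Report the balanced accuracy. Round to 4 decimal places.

Balanced accuracy = mean of per-class recall.
  0: recall = 16/40 = 0.40000
  1: recall = 39/87 = 0.44828
  2: recall = 57/77 = 0.74026
  3: recall = 29/52 = 0.55769
Mean = (0.40000 + 0.44828 + 0.74026 + 0.55769) / 4 = 0.5366

0.5366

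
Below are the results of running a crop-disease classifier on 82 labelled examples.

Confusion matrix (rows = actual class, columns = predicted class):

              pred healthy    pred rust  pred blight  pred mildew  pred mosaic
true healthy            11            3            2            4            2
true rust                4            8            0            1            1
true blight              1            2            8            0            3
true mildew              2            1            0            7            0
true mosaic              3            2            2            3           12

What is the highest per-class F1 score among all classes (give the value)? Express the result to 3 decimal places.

0.615

Per-class F1 score (2·TP/(2·TP+FP+FN)):
  healthy: TP=11, FP=4+1+2+3=10, FN=3+2+4+2=11 → 22/43 = 0.5116
  rust: TP=8, FP=3+2+1+2=8, FN=4+0+1+1=6 → 16/30 = 0.5333
  blight: TP=8, FP=2+0+0+2=4, FN=1+2+0+3=6 → 16/26 = 0.6154
  mildew: TP=7, FP=4+1+0+3=8, FN=2+1+0+0=3 → 14/25 = 0.5600
  mosaic: TP=12, FP=2+1+3+0=6, FN=3+2+2+3=10 → 24/40 = 0.6000
Highest is class 'blight' with F1 score = 0.615.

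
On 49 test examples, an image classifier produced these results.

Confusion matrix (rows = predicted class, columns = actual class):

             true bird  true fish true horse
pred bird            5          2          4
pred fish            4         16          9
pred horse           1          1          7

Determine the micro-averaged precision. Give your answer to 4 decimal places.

0.5714

Micro-averaging pools counts across classes: ΣTP=28, ΣFP=21, ΣFN=21.
Micro-precision = TP/(TP+FP) on pooled counts = 0.5714 (equals overall accuracy in single-label multiclass).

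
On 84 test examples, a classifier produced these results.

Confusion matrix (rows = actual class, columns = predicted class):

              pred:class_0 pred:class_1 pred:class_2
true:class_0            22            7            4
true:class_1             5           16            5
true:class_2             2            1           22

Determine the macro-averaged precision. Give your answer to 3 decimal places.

0.712

Per-class precision (TP/(TP+FP)):
  class_0: TP=22, FP=5+2=7 → 22/29 = 0.7586
  class_1: TP=16, FP=7+1=8 → 16/24 = 0.6667
  class_2: TP=22, FP=4+5=9 → 22/31 = 0.7097
Macro-precision = mean = (0.7586 + 0.6667 + 0.7097) / 3 = 0.712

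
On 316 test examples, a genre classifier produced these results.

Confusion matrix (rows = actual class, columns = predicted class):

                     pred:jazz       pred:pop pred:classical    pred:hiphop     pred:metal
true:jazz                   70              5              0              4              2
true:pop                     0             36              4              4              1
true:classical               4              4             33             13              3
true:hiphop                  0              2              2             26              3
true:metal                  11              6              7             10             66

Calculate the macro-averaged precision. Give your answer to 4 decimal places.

0.7113

Per-class precision (TP/(TP+FP)):
  jazz: TP=70, FP=0+4+0+11=15 → 70/85 = 0.82353
  pop: TP=36, FP=5+4+2+6=17 → 36/53 = 0.67925
  classical: TP=33, FP=0+4+2+7=13 → 33/46 = 0.71739
  hiphop: TP=26, FP=4+4+13+10=31 → 26/57 = 0.45614
  metal: TP=66, FP=2+1+3+3=9 → 66/75 = 0.88000
Macro-precision = mean = (0.82353 + 0.67925 + 0.71739 + 0.45614 + 0.88000) / 5 = 0.7113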